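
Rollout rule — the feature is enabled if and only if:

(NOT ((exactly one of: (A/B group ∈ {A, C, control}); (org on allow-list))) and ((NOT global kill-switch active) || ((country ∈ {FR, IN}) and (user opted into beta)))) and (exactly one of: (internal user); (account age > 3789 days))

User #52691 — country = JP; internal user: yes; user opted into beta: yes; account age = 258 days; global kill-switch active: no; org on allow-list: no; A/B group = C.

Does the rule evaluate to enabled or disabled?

Atomic conditions:
  A/B group ∈ {A, C, control}: C is in the set → true
  org on allow-list: no → false
  NOT global kill-switch active: no → true
  country ∈ {FR, IN}: JP is not in the set → false
  user opted into beta: yes → true
  internal user: yes → true
  account age > 3789 days: 258 > 3789 is false
Combine:
[1.1.1] exactly-one(true, false) = true
[1.1] NOT true = false
[1.2.2] false AND true = false
[1.2] true OR false = true
[1] false AND true = false
[2] exactly-one(true, false) = true
[root] false AND true = false
Overall: false → disabled

Disabled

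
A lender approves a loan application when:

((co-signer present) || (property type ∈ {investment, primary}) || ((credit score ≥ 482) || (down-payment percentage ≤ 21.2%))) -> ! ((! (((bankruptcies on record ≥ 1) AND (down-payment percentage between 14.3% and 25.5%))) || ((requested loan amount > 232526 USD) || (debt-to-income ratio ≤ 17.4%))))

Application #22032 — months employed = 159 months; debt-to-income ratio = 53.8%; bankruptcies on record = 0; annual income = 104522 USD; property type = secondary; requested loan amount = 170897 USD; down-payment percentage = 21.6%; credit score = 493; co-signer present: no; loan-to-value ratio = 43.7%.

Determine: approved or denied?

Denied

Atomic conditions:
  co-signer present: no → false
  property type ∈ {investment, primary}: secondary is not in the set → false
  credit score ≥ 482: 493 ≥ 482 is true
  down-payment percentage ≤ 21.2%: 21.6 ≤ 21.2 is false
  bankruptcies on record ≥ 1: 0 ≥ 1 is false
  down-payment percentage between 14.3% and 25.5%: 21.6 in [14.3, 25.5] is true
  requested loan amount > 232526 USD: 170897 > 232526 is false
  debt-to-income ratio ≤ 17.4%: 53.8 ≤ 17.4 is false
Combine:
[1.3] true OR false = true
[1] false OR false OR true = true
[2.1.1.1] false AND true = false
[2.1.1] NOT false = true
[2.1.2] false OR false = false
[2.1] true OR false = true
[2] NOT true = false
[root] true → false = false
Overall: false → denied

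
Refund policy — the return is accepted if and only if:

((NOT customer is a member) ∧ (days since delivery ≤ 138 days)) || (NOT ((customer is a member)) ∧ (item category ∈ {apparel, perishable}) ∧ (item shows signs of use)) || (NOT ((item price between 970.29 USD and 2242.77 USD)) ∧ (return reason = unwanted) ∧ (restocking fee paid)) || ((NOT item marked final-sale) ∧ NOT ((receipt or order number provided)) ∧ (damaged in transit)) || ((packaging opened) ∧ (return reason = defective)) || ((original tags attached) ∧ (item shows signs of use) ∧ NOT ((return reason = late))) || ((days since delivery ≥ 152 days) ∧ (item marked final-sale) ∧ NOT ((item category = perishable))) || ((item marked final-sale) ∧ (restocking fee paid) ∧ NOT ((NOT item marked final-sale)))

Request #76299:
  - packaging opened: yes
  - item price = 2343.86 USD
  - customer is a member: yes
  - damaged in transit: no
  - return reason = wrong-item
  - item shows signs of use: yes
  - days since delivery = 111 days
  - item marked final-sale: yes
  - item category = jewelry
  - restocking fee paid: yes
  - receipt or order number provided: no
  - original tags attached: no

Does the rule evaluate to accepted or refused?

Atomic conditions:
  NOT customer is a member: yes → false
  days since delivery ≤ 138 days: 111 ≤ 138 is true
  customer is a member: yes → true
  item category ∈ {apparel, perishable}: jewelry is not in the set → false
  item shows signs of use: yes → true
  item price between 970.29 USD and 2242.77 USD: 2343.86 in [970.29, 2242.77] is false
  return reason = unwanted: wrong-item == unwanted is false
  restocking fee paid: yes → true
  NOT item marked final-sale: yes → false
  receipt or order number provided: no → false
  damaged in transit: no → false
  packaging opened: yes → true
  return reason = defective: wrong-item == defective is false
  original tags attached: no → false
  return reason = late: wrong-item == late is false
  days since delivery ≥ 152 days: 111 ≥ 152 is false
  item marked final-sale: yes → true
  item category = perishable: jewelry == perishable is false
Combine:
[1] false AND true = false
[2.1] NOT true = false
[2] false AND false AND true = false
[3.1] NOT false = true
[3] true AND false AND true = false
[4.2] NOT false = true
[4] false AND true AND false = false
[5] true AND false = false
[6.3] NOT false = true
[6] false AND true AND true = false
[7.3] NOT false = true
[7] false AND true AND true = false
[8.3] NOT false = true
[8] true AND true AND true = true
[root] false OR false OR false OR false OR false OR false OR false OR true = true
Overall: true → accepted

Accepted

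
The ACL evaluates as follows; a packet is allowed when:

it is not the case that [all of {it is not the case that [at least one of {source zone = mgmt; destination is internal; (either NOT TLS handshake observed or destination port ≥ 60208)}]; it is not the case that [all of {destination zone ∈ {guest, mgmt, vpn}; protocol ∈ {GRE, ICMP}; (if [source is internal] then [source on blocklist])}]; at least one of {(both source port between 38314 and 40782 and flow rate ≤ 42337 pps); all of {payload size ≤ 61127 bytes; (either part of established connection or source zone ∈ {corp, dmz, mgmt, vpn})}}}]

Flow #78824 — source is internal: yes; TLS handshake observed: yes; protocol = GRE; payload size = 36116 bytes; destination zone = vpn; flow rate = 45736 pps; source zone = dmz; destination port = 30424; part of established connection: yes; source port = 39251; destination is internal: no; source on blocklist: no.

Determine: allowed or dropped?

Dropped

Atomic conditions:
  source zone = mgmt: dmz == mgmt is false
  destination is internal: no → false
  NOT TLS handshake observed: yes → false
  destination port ≥ 60208: 30424 ≥ 60208 is false
  destination zone ∈ {guest, mgmt, vpn}: vpn is in the set → true
  protocol ∈ {GRE, ICMP}: GRE is in the set → true
  source is internal: yes → true
  source on blocklist: no → false
  source port between 38314 and 40782: 39251 in [38314, 40782] is true
  flow rate ≤ 42337 pps: 45736 ≤ 42337 is false
  payload size ≤ 61127 bytes: 36116 ≤ 61127 is true
  part of established connection: yes → true
  source zone ∈ {corp, dmz, mgmt, vpn}: dmz is in the set → true
Combine:
[1.1.1.3] false OR false = false
[1.1.1] false OR false OR false = false
[1.1] NOT false = true
[1.2.1.3] true → false = false
[1.2.1] true AND true AND false = false
[1.2] NOT false = true
[1.3.1] true AND false = false
[1.3.2.2] true OR true = true
[1.3.2] true AND true = true
[1.3] false OR true = true
[1] true AND true AND true = true
[root] NOT true = false
Overall: false → dropped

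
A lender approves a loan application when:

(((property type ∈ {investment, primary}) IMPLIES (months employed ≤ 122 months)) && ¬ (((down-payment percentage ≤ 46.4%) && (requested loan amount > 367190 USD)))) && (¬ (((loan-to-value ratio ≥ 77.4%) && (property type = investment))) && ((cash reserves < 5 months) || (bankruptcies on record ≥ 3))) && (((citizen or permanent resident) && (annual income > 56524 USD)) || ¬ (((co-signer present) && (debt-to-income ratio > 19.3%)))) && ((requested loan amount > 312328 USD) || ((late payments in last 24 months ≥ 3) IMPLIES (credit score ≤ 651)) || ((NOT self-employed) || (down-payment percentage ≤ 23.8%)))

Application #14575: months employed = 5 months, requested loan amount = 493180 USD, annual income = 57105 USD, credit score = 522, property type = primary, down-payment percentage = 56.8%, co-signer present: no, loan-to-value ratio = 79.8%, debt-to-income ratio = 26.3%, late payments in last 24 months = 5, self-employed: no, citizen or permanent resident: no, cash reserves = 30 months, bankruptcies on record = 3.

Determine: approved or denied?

Atomic conditions:
  property type ∈ {investment, primary}: primary is in the set → true
  months employed ≤ 122 months: 5 ≤ 122 is true
  down-payment percentage ≤ 46.4%: 56.8 ≤ 46.4 is false
  requested loan amount > 367190 USD: 493180 > 367190 is true
  loan-to-value ratio ≥ 77.4%: 79.8 ≥ 77.4 is true
  property type = investment: primary == investment is false
  cash reserves < 5 months: 30 < 5 is false
  bankruptcies on record ≥ 3: 3 ≥ 3 is true
  citizen or permanent resident: no → false
  annual income > 56524 USD: 57105 > 56524 is true
  co-signer present: no → false
  debt-to-income ratio > 19.3%: 26.3 > 19.3 is true
  requested loan amount > 312328 USD: 493180 > 312328 is true
  late payments in last 24 months ≥ 3: 5 ≥ 3 is true
  credit score ≤ 651: 522 ≤ 651 is true
  NOT self-employed: no → true
  down-payment percentage ≤ 23.8%: 56.8 ≤ 23.8 is false
Combine:
[1.1] true → true = true
[1.2.1] false AND true = false
[1.2] NOT false = true
[1] true AND true = true
[2.1.1] true AND false = false
[2.1] NOT false = true
[2.2] false OR true = true
[2] true AND true = true
[3.1] false AND true = false
[3.2.1] false AND true = false
[3.2] NOT false = true
[3] false OR true = true
[4.2] true → true = true
[4.3] true OR false = true
[4] true OR true OR true = true
[root] true AND true AND true AND true = true
Overall: true → approved

Approved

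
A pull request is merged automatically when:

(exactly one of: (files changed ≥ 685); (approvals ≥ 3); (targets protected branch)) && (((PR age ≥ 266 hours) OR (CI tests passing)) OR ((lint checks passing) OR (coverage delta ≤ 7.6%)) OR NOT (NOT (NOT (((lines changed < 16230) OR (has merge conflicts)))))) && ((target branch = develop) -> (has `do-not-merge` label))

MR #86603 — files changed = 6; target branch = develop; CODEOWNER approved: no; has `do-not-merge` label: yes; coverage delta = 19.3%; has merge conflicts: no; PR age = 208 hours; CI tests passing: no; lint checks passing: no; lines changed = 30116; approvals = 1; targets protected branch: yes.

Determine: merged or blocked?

Atomic conditions:
  files changed ≥ 685: 6 ≥ 685 is false
  approvals ≥ 3: 1 ≥ 3 is false
  targets protected branch: yes → true
  PR age ≥ 266 hours: 208 ≥ 266 is false
  CI tests passing: no → false
  lint checks passing: no → false
  coverage delta ≤ 7.6%: 19.3 ≤ 7.6 is false
  lines changed < 16230: 30116 < 16230 is false
  has merge conflicts: no → false
  target branch = develop: develop == develop is true
  has `do-not-merge` label: yes → true
Combine:
[1] exactly-one(false, false, true) = true
[2.1] false OR false = false
[2.2] false OR false = false
[2.3.1.1.1] false OR false = false
[2.3.1.1] NOT false = true
[2.3.1] NOT true = false
[2.3] NOT false = true
[2] false OR false OR true = true
[3] true → true = true
[root] true AND true AND true = true
Overall: true → merged

Merged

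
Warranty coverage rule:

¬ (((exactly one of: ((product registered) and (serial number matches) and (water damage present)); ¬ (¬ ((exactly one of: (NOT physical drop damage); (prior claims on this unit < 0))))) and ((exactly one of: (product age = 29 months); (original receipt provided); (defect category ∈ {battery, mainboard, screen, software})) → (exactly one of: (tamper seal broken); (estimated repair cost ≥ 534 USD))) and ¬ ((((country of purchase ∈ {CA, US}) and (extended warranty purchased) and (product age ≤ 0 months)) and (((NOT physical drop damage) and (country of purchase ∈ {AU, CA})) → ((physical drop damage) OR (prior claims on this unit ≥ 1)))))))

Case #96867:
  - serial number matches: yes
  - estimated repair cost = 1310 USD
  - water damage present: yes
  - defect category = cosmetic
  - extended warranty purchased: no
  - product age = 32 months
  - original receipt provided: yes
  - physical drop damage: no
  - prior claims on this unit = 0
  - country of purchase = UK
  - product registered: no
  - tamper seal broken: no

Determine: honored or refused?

Refused

Atomic conditions:
  product registered: no → false
  serial number matches: yes → true
  water damage present: yes → true
  NOT physical drop damage: no → true
  prior claims on this unit < 0: 0 < 0 is false
  product age = 29 months: 32 == 29 is false
  original receipt provided: yes → true
  defect category ∈ {battery, mainboard, screen, software}: cosmetic is not in the set → false
  tamper seal broken: no → false
  estimated repair cost ≥ 534 USD: 1310 ≥ 534 is true
  country of purchase ∈ {CA, US}: UK is not in the set → false
  extended warranty purchased: no → false
  product age ≤ 0 months: 32 ≤ 0 is false
  country of purchase ∈ {AU, CA}: UK is not in the set → false
  physical drop damage: no → false
  prior claims on this unit ≥ 1: 0 ≥ 1 is false
Combine:
[1.1.1] false AND true AND true = false
[1.1.2.1.1] exactly-one(true, false) = true
[1.1.2.1] NOT true = false
[1.1.2] NOT false = true
[1.1] exactly-one(false, true) = true
[1.2.1] exactly-one(false, true, false) = true
[1.2.2] exactly-one(false, true) = true
[1.2] true → true = true
[1.3.1.1] false AND false AND false = false
[1.3.1.2.1] true AND false = false
[1.3.1.2.2] false OR false = false
[1.3.1.2] false → false (antecedent false ⇒ implication holds) = true
[1.3.1] false AND true = false
[1.3] NOT false = true
[1] true AND true AND true = true
[root] NOT true = false
Overall: false → refused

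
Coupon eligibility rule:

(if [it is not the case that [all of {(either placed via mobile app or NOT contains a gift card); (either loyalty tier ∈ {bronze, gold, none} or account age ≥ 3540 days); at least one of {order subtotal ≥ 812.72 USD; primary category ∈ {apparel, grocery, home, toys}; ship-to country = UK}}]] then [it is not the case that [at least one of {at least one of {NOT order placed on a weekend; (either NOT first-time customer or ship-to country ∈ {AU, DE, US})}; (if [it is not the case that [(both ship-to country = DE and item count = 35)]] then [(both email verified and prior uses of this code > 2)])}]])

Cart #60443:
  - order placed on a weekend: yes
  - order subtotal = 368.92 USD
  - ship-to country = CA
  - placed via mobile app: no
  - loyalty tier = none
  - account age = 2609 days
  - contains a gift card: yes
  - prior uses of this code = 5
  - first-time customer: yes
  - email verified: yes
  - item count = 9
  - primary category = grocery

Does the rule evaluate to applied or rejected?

Atomic conditions:
  placed via mobile app: no → false
  NOT contains a gift card: yes → false
  loyalty tier ∈ {bronze, gold, none}: none is in the set → true
  account age ≥ 3540 days: 2609 ≥ 3540 is false
  order subtotal ≥ 812.72 USD: 368.92 ≥ 812.72 is false
  primary category ∈ {apparel, grocery, home, toys}: grocery is in the set → true
  ship-to country = UK: CA == UK is false
  NOT order placed on a weekend: yes → false
  NOT first-time customer: yes → false
  ship-to country ∈ {AU, DE, US}: CA is not in the set → false
  ship-to country = DE: CA == DE is false
  item count = 35: 9 == 35 is false
  email verified: yes → true
  prior uses of this code > 2: 5 > 2 is true
Combine:
[1.1.1] false OR false = false
[1.1.2] true OR false = true
[1.1.3] false OR true OR false = true
[1.1] false AND true AND true = false
[1] NOT false = true
[2.1.1.2] false OR false = false
[2.1.1] false OR false = false
[2.1.2.1.1] false AND false = false
[2.1.2.1] NOT false = true
[2.1.2.2] true AND true = true
[2.1.2] true → true = true
[2.1] false OR true = true
[2] NOT true = false
[root] true → false = false
Overall: false → rejected

Rejected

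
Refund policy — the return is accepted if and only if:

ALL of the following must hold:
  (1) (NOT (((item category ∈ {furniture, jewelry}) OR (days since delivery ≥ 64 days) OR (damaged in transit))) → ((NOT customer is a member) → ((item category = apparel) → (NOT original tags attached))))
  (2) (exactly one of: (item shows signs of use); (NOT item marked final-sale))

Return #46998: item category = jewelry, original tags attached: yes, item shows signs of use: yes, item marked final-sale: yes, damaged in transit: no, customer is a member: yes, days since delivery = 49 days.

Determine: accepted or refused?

Atomic conditions:
  item category ∈ {furniture, jewelry}: jewelry is in the set → true
  days since delivery ≥ 64 days: 49 ≥ 64 is false
  damaged in transit: no → false
  NOT customer is a member: yes → false
  item category = apparel: jewelry == apparel is false
  NOT original tags attached: yes → false
  item shows signs of use: yes → true
  NOT item marked final-sale: yes → false
Combine:
[1.1.1] true OR false OR false = true
[1.1] NOT true = false
[1.2.2] false → false (antecedent false ⇒ implication holds) = true
[1.2] false → true (antecedent false ⇒ implication holds) = true
[1] false → true (antecedent false ⇒ implication holds) = true
[2] exactly-one(true, false) = true
[root] true AND true = true
Overall: true → accepted

Accepted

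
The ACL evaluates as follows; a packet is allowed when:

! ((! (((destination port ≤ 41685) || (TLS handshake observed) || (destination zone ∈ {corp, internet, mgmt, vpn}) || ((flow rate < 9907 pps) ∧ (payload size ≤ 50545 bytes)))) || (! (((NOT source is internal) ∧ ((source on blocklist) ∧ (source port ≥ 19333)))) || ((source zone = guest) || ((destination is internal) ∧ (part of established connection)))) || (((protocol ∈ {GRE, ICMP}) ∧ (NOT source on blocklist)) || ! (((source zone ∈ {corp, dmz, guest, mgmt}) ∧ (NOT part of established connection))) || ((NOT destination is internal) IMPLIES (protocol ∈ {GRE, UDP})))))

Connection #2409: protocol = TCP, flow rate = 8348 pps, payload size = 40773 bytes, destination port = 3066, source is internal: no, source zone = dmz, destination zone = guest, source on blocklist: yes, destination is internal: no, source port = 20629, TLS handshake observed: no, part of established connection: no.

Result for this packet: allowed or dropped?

Atomic conditions:
  destination port ≤ 41685: 3066 ≤ 41685 is true
  TLS handshake observed: no → false
  destination zone ∈ {corp, internet, mgmt, vpn}: guest is not in the set → false
  flow rate < 9907 pps: 8348 < 9907 is true
  payload size ≤ 50545 bytes: 40773 ≤ 50545 is true
  NOT source is internal: no → true
  source on blocklist: yes → true
  source port ≥ 19333: 20629 ≥ 19333 is true
  source zone = guest: dmz == guest is false
  destination is internal: no → false
  part of established connection: no → false
  protocol ∈ {GRE, ICMP}: TCP is not in the set → false
  NOT source on blocklist: yes → false
  source zone ∈ {corp, dmz, guest, mgmt}: dmz is in the set → true
  NOT part of established connection: no → true
  NOT destination is internal: no → true
  protocol ∈ {GRE, UDP}: TCP is not in the set → false
Combine:
[1.1.1.4] true AND true = true
[1.1.1] true OR false OR false OR true = true
[1.1] NOT true = false
[1.2.1.1.2] true AND true = true
[1.2.1.1] true AND true = true
[1.2.1] NOT true = false
[1.2.2.2] false AND false = false
[1.2.2] false OR false = false
[1.2] false OR false = false
[1.3.1] false AND false = false
[1.3.2.1] true AND true = true
[1.3.2] NOT true = false
[1.3.3] true → false = false
[1.3] false OR false OR false = false
[1] false OR false OR false = false
[root] NOT false = true
Overall: true → allowed

Allowed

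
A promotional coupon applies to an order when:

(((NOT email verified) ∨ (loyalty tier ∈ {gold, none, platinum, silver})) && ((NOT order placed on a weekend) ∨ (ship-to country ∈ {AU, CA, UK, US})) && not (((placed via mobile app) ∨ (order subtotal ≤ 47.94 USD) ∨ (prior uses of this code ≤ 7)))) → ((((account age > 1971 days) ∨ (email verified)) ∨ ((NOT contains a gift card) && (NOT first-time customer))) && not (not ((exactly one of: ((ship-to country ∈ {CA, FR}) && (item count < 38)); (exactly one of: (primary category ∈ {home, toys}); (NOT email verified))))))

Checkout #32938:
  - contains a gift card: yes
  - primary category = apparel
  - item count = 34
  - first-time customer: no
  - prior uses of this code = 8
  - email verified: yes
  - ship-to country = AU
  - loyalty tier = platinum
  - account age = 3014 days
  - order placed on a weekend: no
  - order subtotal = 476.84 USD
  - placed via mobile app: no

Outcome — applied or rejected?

Atomic conditions:
  NOT email verified: yes → false
  loyalty tier ∈ {gold, none, platinum, silver}: platinum is in the set → true
  NOT order placed on a weekend: no → true
  ship-to country ∈ {AU, CA, UK, US}: AU is in the set → true
  placed via mobile app: no → false
  order subtotal ≤ 47.94 USD: 476.84 ≤ 47.94 is false
  prior uses of this code ≤ 7: 8 ≤ 7 is false
  account age > 1971 days: 3014 > 1971 is true
  email verified: yes → true
  NOT contains a gift card: yes → false
  NOT first-time customer: no → true
  ship-to country ∈ {CA, FR}: AU is not in the set → false
  item count < 38: 34 < 38 is true
  primary category ∈ {home, toys}: apparel is not in the set → false
Combine:
[1.1] false OR true = true
[1.2] true OR true = true
[1.3.1] false OR false OR false = false
[1.3] NOT false = true
[1] true AND true AND true = true
[2.1.1] true OR true = true
[2.1.2] false AND true = false
[2.1] true OR false = true
[2.2.1.1.1] false AND true = false
[2.2.1.1.2] exactly-one(false, false) = false
[2.2.1.1] exactly-one(false, false) = false
[2.2.1] NOT false = true
[2.2] NOT true = false
[2] true AND false = false
[root] true → false = false
Overall: false → rejected

Rejected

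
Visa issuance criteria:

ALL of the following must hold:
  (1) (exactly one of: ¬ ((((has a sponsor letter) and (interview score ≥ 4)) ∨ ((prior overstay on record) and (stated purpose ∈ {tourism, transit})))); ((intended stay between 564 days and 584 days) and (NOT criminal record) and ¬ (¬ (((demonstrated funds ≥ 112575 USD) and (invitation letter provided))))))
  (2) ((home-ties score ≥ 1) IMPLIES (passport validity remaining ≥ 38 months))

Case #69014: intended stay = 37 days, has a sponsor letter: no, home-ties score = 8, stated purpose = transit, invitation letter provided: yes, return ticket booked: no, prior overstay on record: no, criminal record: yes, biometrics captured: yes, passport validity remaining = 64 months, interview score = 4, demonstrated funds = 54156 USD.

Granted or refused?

Atomic conditions:
  has a sponsor letter: no → false
  interview score ≥ 4: 4 ≥ 4 is true
  prior overstay on record: no → false
  stated purpose ∈ {tourism, transit}: transit is in the set → true
  intended stay between 564 days and 584 days: 37 in [564, 584] is false
  NOT criminal record: yes → false
  demonstrated funds ≥ 112575 USD: 54156 ≥ 112575 is false
  invitation letter provided: yes → true
  home-ties score ≥ 1: 8 ≥ 1 is true
  passport validity remaining ≥ 38 months: 64 ≥ 38 is true
Combine:
[1.1.1.1] false AND true = false
[1.1.1.2] false AND true = false
[1.1.1] false OR false = false
[1.1] NOT false = true
[1.2.3.1.1] false AND true = false
[1.2.3.1] NOT false = true
[1.2.3] NOT true = false
[1.2] false AND false AND false = false
[1] exactly-one(true, false) = true
[2] true → true = true
[root] true AND true = true
Overall: true → granted

Granted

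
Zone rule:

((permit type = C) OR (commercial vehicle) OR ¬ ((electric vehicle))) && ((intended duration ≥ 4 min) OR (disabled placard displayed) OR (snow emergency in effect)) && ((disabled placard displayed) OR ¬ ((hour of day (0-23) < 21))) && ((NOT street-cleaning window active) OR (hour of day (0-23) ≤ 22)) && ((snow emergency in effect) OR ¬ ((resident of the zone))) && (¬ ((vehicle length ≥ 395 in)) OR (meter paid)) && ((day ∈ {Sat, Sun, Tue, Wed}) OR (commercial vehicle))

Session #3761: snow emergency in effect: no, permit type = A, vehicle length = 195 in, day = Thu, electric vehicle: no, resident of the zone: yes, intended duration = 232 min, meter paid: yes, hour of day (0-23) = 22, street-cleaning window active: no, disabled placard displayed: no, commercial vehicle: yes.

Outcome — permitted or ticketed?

Atomic conditions:
  permit type = C: A == C is false
  commercial vehicle: yes → true
  electric vehicle: no → false
  intended duration ≥ 4 min: 232 ≥ 4 is true
  disabled placard displayed: no → false
  snow emergency in effect: no → false
  hour of day (0-23) < 21: 22 < 21 is false
  NOT street-cleaning window active: no → true
  hour of day (0-23) ≤ 22: 22 ≤ 22 is true
  resident of the zone: yes → true
  vehicle length ≥ 395 in: 195 ≥ 395 is false
  meter paid: yes → true
  day ∈ {Sat, Sun, Tue, Wed}: Thu is not in the set → false
Combine:
[1.3] NOT false = true
[1] false OR true OR true = true
[2] true OR false OR false = true
[3.2] NOT false = true
[3] false OR true = true
[4] true OR true = true
[5.2] NOT true = false
[5] false OR false = false
[6.1] NOT false = true
[6] true OR true = true
[7] false OR true = true
[root] true AND true AND true AND true AND false AND true AND true = false
Overall: false → ticketed

Ticketed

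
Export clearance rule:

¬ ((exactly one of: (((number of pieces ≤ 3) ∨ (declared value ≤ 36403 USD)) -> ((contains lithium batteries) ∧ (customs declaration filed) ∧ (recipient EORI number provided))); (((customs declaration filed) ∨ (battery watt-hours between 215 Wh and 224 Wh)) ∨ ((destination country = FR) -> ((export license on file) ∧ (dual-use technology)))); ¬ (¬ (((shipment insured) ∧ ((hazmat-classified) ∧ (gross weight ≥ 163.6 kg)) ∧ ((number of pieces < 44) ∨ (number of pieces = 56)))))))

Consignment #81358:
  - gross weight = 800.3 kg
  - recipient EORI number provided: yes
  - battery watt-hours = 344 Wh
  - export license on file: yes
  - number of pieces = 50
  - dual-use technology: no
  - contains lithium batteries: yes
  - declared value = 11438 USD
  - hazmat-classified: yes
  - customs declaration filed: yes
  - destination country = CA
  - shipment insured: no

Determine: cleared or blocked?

Atomic conditions:
  number of pieces ≤ 3: 50 ≤ 3 is false
  declared value ≤ 36403 USD: 11438 ≤ 36403 is true
  contains lithium batteries: yes → true
  customs declaration filed: yes → true
  recipient EORI number provided: yes → true
  battery watt-hours between 215 Wh and 224 Wh: 344 in [215, 224] is false
  destination country = FR: CA == FR is false
  export license on file: yes → true
  dual-use technology: no → false
  shipment insured: no → false
  hazmat-classified: yes → true
  gross weight ≥ 163.6 kg: 800.3 ≥ 163.6 is true
  number of pieces < 44: 50 < 44 is false
  number of pieces = 56: 50 == 56 is false
Combine:
[1.1.1] false OR true = true
[1.1.2] true AND true AND true = true
[1.1] true → true = true
[1.2.1] true OR false = true
[1.2.2.2] true AND false = false
[1.2.2] false → false (antecedent false ⇒ implication holds) = true
[1.2] true OR true = true
[1.3.1.1.2] true AND true = true
[1.3.1.1.3] false OR false = false
[1.3.1.1] false AND true AND false = false
[1.3.1] NOT false = true
[1.3] NOT true = false
[1] exactly-one(true, true, false) = false
[root] NOT false = true
Overall: true → cleared

Cleared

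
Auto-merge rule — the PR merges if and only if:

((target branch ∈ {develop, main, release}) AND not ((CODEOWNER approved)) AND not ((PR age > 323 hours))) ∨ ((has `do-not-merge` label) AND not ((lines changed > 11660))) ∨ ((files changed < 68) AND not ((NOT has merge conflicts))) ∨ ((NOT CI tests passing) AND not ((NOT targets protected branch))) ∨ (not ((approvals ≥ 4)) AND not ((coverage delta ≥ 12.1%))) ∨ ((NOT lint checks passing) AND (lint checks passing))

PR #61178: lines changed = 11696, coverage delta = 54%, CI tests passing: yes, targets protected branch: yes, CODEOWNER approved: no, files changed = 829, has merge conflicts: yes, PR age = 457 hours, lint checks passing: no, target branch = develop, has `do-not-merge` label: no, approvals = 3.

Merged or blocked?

Blocked

Atomic conditions:
  target branch ∈ {develop, main, release}: develop is in the set → true
  CODEOWNER approved: no → false
  PR age > 323 hours: 457 > 323 is true
  has `do-not-merge` label: no → false
  lines changed > 11660: 11696 > 11660 is true
  files changed < 68: 829 < 68 is false
  NOT has merge conflicts: yes → false
  NOT CI tests passing: yes → false
  NOT targets protected branch: yes → false
  approvals ≥ 4: 3 ≥ 4 is false
  coverage delta ≥ 12.1%: 54 ≥ 12.1 is true
  NOT lint checks passing: no → true
  lint checks passing: no → false
Combine:
[1.2] NOT false = true
[1.3] NOT true = false
[1] true AND true AND false = false
[2.2] NOT true = false
[2] false AND false = false
[3.2] NOT false = true
[3] false AND true = false
[4.2] NOT false = true
[4] false AND true = false
[5.1] NOT false = true
[5.2] NOT true = false
[5] true AND false = false
[6] true AND false = false
[root] false OR false OR false OR false OR false OR false = false
Overall: false → blocked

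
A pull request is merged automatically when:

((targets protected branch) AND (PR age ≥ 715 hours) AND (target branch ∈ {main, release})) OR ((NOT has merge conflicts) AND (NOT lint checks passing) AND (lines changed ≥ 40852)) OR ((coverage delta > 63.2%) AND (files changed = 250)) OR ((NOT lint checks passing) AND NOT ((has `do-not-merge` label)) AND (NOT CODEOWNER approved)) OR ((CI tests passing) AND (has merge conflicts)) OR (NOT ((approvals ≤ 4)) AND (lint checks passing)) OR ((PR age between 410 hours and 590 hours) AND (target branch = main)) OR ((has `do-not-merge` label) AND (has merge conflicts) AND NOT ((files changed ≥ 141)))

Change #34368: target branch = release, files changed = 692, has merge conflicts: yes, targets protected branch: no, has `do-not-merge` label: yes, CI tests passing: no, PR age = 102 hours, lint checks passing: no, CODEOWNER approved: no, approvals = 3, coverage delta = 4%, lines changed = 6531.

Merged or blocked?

Atomic conditions:
  targets protected branch: no → false
  PR age ≥ 715 hours: 102 ≥ 715 is false
  target branch ∈ {main, release}: release is in the set → true
  NOT has merge conflicts: yes → false
  NOT lint checks passing: no → true
  lines changed ≥ 40852: 6531 ≥ 40852 is false
  coverage delta > 63.2%: 4 > 63.2 is false
  files changed = 250: 692 == 250 is false
  has `do-not-merge` label: yes → true
  NOT CODEOWNER approved: no → true
  CI tests passing: no → false
  has merge conflicts: yes → true
  approvals ≤ 4: 3 ≤ 4 is true
  lint checks passing: no → false
  PR age between 410 hours and 590 hours: 102 in [410, 590] is false
  target branch = main: release == main is false
  files changed ≥ 141: 692 ≥ 141 is true
Combine:
[1] false AND false AND true = false
[2] false AND true AND false = false
[3] false AND false = false
[4.2] NOT true = false
[4] true AND false AND true = false
[5] false AND true = false
[6.1] NOT true = false
[6] false AND false = false
[7] false AND false = false
[8.3] NOT true = false
[8] true AND true AND false = false
[root] false OR false OR false OR false OR false OR false OR false OR false = false
Overall: false → blocked

Blocked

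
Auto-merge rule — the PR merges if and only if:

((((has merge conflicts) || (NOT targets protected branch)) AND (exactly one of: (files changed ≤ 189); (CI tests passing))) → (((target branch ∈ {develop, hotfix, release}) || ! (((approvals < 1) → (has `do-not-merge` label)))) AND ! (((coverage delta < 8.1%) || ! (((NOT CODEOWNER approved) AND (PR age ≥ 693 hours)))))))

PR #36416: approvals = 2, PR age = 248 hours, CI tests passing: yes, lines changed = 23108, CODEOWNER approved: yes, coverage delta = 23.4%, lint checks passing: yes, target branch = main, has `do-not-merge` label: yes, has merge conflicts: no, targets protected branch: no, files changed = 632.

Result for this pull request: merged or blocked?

Atomic conditions:
  has merge conflicts: no → false
  NOT targets protected branch: no → true
  files changed ≤ 189: 632 ≤ 189 is false
  CI tests passing: yes → true
  target branch ∈ {develop, hotfix, release}: main is not in the set → false
  approvals < 1: 2 < 1 is false
  has `do-not-merge` label: yes → true
  coverage delta < 8.1%: 23.4 < 8.1 is false
  NOT CODEOWNER approved: yes → false
  PR age ≥ 693 hours: 248 ≥ 693 is false
Combine:
[1.1] false OR true = true
[1.2] exactly-one(false, true) = true
[1] true AND true = true
[2.1.2.1] false → true (antecedent false ⇒ implication holds) = true
[2.1.2] NOT true = false
[2.1] false OR false = false
[2.2.1.2.1] false AND false = false
[2.2.1.2] NOT false = true
[2.2.1] false OR true = true
[2.2] NOT true = false
[2] false AND false = false
[root] true → false = false
Overall: false → blocked

Blocked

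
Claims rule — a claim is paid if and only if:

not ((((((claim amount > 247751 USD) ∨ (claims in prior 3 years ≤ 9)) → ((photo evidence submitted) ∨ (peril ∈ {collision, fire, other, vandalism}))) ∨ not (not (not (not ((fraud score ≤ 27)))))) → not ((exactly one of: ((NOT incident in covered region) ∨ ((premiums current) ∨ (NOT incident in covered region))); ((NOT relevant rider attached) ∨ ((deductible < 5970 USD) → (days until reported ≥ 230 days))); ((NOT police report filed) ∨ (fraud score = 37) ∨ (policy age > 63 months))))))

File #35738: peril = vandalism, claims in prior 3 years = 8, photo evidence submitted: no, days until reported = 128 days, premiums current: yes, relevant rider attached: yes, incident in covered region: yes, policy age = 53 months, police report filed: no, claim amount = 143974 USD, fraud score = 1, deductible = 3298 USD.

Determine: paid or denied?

Atomic conditions:
  claim amount > 247751 USD: 143974 > 247751 is false
  claims in prior 3 years ≤ 9: 8 ≤ 9 is true
  photo evidence submitted: no → false
  peril ∈ {collision, fire, other, vandalism}: vandalism is in the set → true
  fraud score ≤ 27: 1 ≤ 27 is true
  NOT incident in covered region: yes → false
  premiums current: yes → true
  NOT relevant rider attached: yes → false
  deductible < 5970 USD: 3298 < 5970 is true
  days until reported ≥ 230 days: 128 ≥ 230 is false
  NOT police report filed: no → true
  fraud score = 37: 1 == 37 is false
  policy age > 63 months: 53 > 63 is false
Combine:
[1.1.1.1] false OR true = true
[1.1.1.2] false OR true = true
[1.1.1] true → true = true
[1.1.2.1.1.1] NOT true = false
[1.1.2.1.1] NOT false = true
[1.1.2.1] NOT true = false
[1.1.2] NOT false = true
[1.1] true OR true = true
[1.2.1.1.2] true OR false = true
[1.2.1.1] false OR true = true
[1.2.1.2.2] true → false = false
[1.2.1.2] false OR false = false
[1.2.1.3] true OR false OR false = true
[1.2.1] exactly-one(true, false, true) = false
[1.2] NOT false = true
[1] true → true = true
[root] NOT true = false
Overall: false → denied

Denied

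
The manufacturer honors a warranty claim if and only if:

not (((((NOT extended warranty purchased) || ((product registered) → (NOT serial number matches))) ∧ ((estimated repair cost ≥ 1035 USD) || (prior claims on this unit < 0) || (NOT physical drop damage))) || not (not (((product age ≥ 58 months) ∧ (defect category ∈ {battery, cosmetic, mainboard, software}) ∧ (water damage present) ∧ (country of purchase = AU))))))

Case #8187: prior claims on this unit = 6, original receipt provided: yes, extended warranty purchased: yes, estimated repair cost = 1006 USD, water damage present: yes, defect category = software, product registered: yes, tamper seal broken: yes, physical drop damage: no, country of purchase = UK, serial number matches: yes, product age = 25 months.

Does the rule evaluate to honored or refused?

Honored

Atomic conditions:
  NOT extended warranty purchased: yes → false
  product registered: yes → true
  NOT serial number matches: yes → false
  estimated repair cost ≥ 1035 USD: 1006 ≥ 1035 is false
  prior claims on this unit < 0: 6 < 0 is false
  NOT physical drop damage: no → true
  product age ≥ 58 months: 25 ≥ 58 is false
  defect category ∈ {battery, cosmetic, mainboard, software}: software is in the set → true
  water damage present: yes → true
  country of purchase = AU: UK == AU is false
Combine:
[1.1.1.2] true → false = false
[1.1.1] false OR false = false
[1.1.2] false OR false OR true = true
[1.1] false AND true = false
[1.2.1.1] false AND true AND true AND false = false
[1.2.1] NOT false = true
[1.2] NOT true = false
[1] false OR false = false
[root] NOT false = true
Overall: true → honored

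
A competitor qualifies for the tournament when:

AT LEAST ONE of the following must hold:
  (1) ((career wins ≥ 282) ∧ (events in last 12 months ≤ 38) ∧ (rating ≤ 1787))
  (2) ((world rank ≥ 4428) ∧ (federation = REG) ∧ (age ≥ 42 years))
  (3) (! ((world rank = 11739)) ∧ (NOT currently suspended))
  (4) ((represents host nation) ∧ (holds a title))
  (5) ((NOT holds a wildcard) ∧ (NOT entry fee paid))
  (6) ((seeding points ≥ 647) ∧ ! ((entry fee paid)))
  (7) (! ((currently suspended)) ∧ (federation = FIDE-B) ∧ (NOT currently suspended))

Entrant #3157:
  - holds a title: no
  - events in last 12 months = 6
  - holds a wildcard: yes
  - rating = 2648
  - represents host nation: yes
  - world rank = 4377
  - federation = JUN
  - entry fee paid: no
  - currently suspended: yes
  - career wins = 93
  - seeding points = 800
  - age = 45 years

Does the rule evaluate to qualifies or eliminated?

Qualifies

Atomic conditions:
  career wins ≥ 282: 93 ≥ 282 is false
  events in last 12 months ≤ 38: 6 ≤ 38 is true
  rating ≤ 1787: 2648 ≤ 1787 is false
  world rank ≥ 4428: 4377 ≥ 4428 is false
  federation = REG: JUN == REG is false
  age ≥ 42 years: 45 ≥ 42 is true
  world rank = 11739: 4377 == 11739 is false
  NOT currently suspended: yes → false
  represents host nation: yes → true
  holds a title: no → false
  NOT holds a wildcard: yes → false
  NOT entry fee paid: no → true
  seeding points ≥ 647: 800 ≥ 647 is true
  entry fee paid: no → false
  currently suspended: yes → true
  federation = FIDE-B: JUN == FIDE-B is false
Combine:
[1] false AND true AND false = false
[2] false AND false AND true = false
[3.1] NOT false = true
[3] true AND false = false
[4] true AND false = false
[5] false AND true = false
[6.2] NOT false = true
[6] true AND true = true
[7.1] NOT true = false
[7] false AND false AND false = false
[root] false OR false OR false OR false OR false OR true OR false = true
Overall: true → qualifies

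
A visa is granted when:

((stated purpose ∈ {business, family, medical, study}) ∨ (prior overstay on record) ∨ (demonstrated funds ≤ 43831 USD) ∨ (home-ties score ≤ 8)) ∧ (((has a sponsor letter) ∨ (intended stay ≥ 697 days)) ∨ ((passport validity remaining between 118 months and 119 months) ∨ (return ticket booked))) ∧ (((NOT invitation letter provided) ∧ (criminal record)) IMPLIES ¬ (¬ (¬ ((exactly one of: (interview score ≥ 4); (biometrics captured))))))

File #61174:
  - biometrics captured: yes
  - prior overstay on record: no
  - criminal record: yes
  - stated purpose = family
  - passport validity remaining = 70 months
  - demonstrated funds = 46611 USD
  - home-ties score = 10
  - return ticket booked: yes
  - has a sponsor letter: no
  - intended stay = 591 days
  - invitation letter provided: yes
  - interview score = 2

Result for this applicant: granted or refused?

Atomic conditions:
  stated purpose ∈ {business, family, medical, study}: family is in the set → true
  prior overstay on record: no → false
  demonstrated funds ≤ 43831 USD: 46611 ≤ 43831 is false
  home-ties score ≤ 8: 10 ≤ 8 is false
  has a sponsor letter: no → false
  intended stay ≥ 697 days: 591 ≥ 697 is false
  passport validity remaining between 118 months and 119 months: 70 in [118, 119] is false
  return ticket booked: yes → true
  NOT invitation letter provided: yes → false
  criminal record: yes → true
  interview score ≥ 4: 2 ≥ 4 is false
  biometrics captured: yes → true
Combine:
[1] true OR false OR false OR false = true
[2.1] false OR false = false
[2.2] false OR true = true
[2] false OR true = true
[3.1] false AND true = false
[3.2.1.1.1] exactly-one(false, true) = true
[3.2.1.1] NOT true = false
[3.2.1] NOT false = true
[3.2] NOT true = false
[3] false → false (antecedent false ⇒ implication holds) = true
[root] true AND true AND true = true
Overall: true → granted

Granted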